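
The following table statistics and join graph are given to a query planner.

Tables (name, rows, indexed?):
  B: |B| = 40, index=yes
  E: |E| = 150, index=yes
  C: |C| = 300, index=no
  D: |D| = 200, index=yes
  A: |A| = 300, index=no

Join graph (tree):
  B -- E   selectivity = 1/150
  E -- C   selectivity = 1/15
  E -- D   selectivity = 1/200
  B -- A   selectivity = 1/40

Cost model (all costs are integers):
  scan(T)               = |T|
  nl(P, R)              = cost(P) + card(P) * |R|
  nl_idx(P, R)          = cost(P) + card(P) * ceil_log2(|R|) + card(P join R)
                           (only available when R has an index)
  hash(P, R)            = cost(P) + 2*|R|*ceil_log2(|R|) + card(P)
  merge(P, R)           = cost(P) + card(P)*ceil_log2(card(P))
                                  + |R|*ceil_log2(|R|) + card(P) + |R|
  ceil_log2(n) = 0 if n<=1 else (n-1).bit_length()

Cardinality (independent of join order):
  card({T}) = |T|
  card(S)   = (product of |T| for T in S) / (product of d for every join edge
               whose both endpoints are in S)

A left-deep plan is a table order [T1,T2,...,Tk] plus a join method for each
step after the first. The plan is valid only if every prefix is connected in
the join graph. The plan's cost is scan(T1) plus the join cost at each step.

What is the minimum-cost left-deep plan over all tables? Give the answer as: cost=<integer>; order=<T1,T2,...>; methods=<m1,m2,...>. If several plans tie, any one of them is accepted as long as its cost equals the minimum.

Selinger DP (subsets sized 1..n):
  {B}: scan cost=40, card=40
  {E}: scan cost=150, card=150
  {C}: scan cost=300, card=300
  {D}: scan cost=200, card=200
  {A}: scan cost=300, card=300
  {BE}: card=40; try (E,nl_idx)→400, (B,hash)→780, (B,nl_idx)→1090, (E,merge)→1670, (B,merge)→1780, (E,hash)→2480 …(+2); best=400 via (E,nl_idx)
  {AB}: card=300; try (B,hash)→1080, (B,nl_idx)→2400, (A,merge)→3320, (B,merge)→3580, (A,hash)→5480, (A,nl)→12040 …(+1); best=1080 via (B,hash)
  {CE}: card=3000; try (E,hash)→3000, (C,merge)→4500, (E,merge)→4650, (E,nl_idx)→5700, (C,hash)→5700, (C,nl)→45150 …(+1); best=3000 via (E,hash)
  {DE}: card=150; try (D,nl_idx)→1500, (E,nl_idx)→1950, (E,hash)→2800, (D,merge)→3300, (E,merge)→3350, (D,hash)→3500 …(+2); best=1500 via (D,nl_idx)
  {BCE}: card=800; try (C,merge)→3680, (C,hash)→5840, (B,hash)→6480, (C,nl)→12400, (B,nl_idx)→21800, (B,merge)→42280 …(+1); best=3680 via (C,merge)
  {BDE}: card=40; try (D,nl_idx)→760, (B,hash)→2130, (B,nl_idx)→2440, (D,merge)→2480, (B,merge)→3130, (D,hash)→3640 …(+2); best=760 via (D,nl_idx)
  {ABE}: card=300; try (A,merge)→3680, (E,hash)→3780, (E,nl_idx)→3780, (E,merge)→5430, (A,hash)→5840, (A,nl)→12400 …(+1); best=3680 via (A,merge)
  {CDE}: card=3000; try (C,merge)→5850, (C,hash)→7050, (D,hash)→9200, (D,nl_idx)→30000, (D,merge)→43800, (C,nl)→46500 …(+1); best=5850 via (C,merge)
  {BCDE}: card=800; try (C,merge)→4040, (C,hash)→6200, (D,hash)→7680, (B,hash)→9330, (D,nl_idx)→10880, (C,nl)→12760 …(+5); best=4040 via (C,merge)
  {ABCE}: card=6000; try (C,hash)→9380, (C,merge)→9680, (A,hash)→9880, (A,merge)→15480, (C,nl)→93680, (A,nl)→243680; best=9380 via (C,hash)
  {ABDE}: card=300; try (A,merge)→4040, (A,hash)→6200, (D,nl_idx)→6380, (D,hash)→7180, (D,merge)→8480, (A,nl)→12760 …(+1); best=4040 via (A,merge)
  {ABCDE}: card=6000; try (C,hash)→9740, (C,merge)→10040, (A,hash)→10240, (A,merge)→15840, (D,hash)→18580, (D,nl_idx)→63380 …(+4); best=9740 via (C,hash)

cost=9740; order=B,E,D,A,C; methods=nl_idx,nl_idx,merge,hash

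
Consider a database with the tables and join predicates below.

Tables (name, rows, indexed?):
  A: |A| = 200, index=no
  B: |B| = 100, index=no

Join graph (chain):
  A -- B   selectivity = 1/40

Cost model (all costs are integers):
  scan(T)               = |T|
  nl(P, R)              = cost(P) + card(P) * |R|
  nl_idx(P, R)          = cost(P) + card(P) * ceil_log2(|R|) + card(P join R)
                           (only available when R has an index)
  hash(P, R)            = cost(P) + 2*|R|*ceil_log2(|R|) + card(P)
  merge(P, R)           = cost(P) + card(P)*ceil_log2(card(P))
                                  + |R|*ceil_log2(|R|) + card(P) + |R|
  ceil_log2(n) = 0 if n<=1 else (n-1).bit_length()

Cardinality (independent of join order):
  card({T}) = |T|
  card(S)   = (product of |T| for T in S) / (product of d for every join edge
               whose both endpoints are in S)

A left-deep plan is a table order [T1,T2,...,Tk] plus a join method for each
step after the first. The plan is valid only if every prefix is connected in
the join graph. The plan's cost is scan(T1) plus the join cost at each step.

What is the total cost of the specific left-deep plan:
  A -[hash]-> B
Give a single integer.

step 1: scan A: cost=200, card=200
step 2: join B via hash
    card(P join B) = 200*100/(40) = 500
    cost = 200 + 2*100*7 + 200 = 1800

1800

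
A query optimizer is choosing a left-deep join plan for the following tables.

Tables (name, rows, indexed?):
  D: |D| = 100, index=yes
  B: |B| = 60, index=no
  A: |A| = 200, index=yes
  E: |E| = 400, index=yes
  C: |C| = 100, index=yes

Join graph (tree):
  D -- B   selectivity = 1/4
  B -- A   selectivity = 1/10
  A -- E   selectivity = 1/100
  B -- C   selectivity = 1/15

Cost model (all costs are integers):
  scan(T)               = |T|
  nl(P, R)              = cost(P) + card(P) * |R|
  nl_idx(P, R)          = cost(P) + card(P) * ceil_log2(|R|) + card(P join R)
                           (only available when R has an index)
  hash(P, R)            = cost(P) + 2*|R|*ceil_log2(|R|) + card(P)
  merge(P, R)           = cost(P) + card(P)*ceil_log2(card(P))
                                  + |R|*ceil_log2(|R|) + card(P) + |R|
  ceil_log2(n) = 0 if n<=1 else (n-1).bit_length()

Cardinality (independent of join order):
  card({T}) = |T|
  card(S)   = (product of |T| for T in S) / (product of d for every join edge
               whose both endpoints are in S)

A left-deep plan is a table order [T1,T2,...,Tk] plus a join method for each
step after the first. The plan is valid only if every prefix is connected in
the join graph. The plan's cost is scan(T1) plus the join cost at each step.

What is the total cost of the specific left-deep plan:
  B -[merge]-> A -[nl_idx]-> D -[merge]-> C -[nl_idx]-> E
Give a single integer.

step 1: scan B: cost=60, card=60
step 2: join A via merge
    card(P join A) = 60*200/(10) = 1200
    cost = 60 + 60*6 + 200*8 + 60 + 200 = 2280
step 3: join D via nl_idx
    card(P join D) = 1200*100/(4) = 30000
    cost = 2280 + 1200*7 + 30000 = 40680
step 4: join C via merge
    card(P join C) = 30000*100/(15) = 200000
    cost = 40680 + 30000*15 + 100*7 + 30000 + 100 = 521480
step 5: join E via nl_idx
    card(P join E) = 200000*400/(100) = 800000
    cost = 521480 + 200000*9 + 800000 = 3121480

3121480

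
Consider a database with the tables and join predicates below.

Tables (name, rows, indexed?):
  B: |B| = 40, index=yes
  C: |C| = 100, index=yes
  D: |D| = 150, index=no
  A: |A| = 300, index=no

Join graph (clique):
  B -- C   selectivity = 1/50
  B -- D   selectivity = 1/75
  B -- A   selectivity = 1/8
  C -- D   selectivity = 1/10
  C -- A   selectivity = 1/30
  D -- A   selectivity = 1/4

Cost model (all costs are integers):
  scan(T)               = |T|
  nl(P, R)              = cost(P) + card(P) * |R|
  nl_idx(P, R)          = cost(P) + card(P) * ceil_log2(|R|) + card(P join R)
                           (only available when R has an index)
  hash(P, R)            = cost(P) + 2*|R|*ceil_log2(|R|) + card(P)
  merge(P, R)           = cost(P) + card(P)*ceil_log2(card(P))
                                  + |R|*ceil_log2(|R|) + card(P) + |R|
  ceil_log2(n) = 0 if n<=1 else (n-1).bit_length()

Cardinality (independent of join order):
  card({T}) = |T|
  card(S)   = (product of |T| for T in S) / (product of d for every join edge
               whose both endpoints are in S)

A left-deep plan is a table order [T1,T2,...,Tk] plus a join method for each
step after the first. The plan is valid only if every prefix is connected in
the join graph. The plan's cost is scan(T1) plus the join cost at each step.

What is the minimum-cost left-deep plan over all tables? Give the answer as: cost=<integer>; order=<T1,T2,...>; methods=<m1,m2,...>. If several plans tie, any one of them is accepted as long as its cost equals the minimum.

Selinger DP (subsets sized 1..n):
  {B}: scan cost=40, card=40
  {C}: scan cost=100, card=100
  {D}: scan cost=150, card=150
  {A}: scan cost=300, card=300
  {BC}: card=80; try (C,nl_idx)→400, (B,hash)→680, (B,nl_idx)→780, (C,merge)→1120, (B,merge)→1180, (C,hash)→1480 …(+2); best=400 via (C,nl_idx)
  {BD}: card=80; try (B,hash)→780, (B,nl_idx)→1130, (D,merge)→1670, (B,merge)→1780, (D,hash)→2480, (D,nl)→6040 …(+1); best=780 via (B,hash)
  {AB}: card=1500; try (B,hash)→1080, (A,merge)→3320, (B,merge)→3580, (B,nl_idx)→3600, (A,hash)→5480, (A,nl)→12040 …(+1); best=1080 via (B,hash)
  {CD}: card=1500; try (C,hash)→1700, (D,merge)→2250, (C,merge)→2300, (D,hash)→2600, (C,nl_idx)→2700, (D,nl)→15100 …(+1); best=1700 via (C,hash)
  {AC}: card=1000; try (C,hash)→2000, (C,nl_idx)→3400, (A,merge)→3900, (C,merge)→4100, (A,hash)→5600, (A,nl)→30100 …(+1); best=2000 via (C,hash)
  {AD}: card=11250; try (D,hash)→3000, (A,merge)→4500, (D,merge)→4650, (A,hash)→5700, (A,nl)→45150, (D,nl)→45300; best=3000 via (D,hash)
  {BCD}: card=16; try (C,nl_idx)→1356, (C,merge)→2220, (C,hash)→2260, (D,merge)→2390, (D,hash)→2880, (B,hash)→3680 …(+5); best=1356 via (C,nl_idx)
  {ABC}: card=100; try (B,hash)→3480, (C,hash)→3980, (A,merge)→4040, (A,hash)→5880, (B,nl_idx)→8100, (C,nl_idx)→11680 …(+5); best=3480 via (B,hash)
  {ABD}: card=750; try (A,merge)→4420, (D,hash)→4980, (A,hash)→6260, (B,hash)→14730, (D,merge)→20430, (A,nl)→24780 …(+4); best=4420 via (A,merge)
  {ACD}: card=3750; try (D,hash)→5400, (A,hash)→8600, (D,merge)→14350, (C,hash)→15650, (A,merge)→22700, (C,nl_idx)→85500 …(+4); best=5400 via (D,hash)
  {ABCD}: card=5; try (A,merge)→4436, (D,merge)→5630, (D,hash)→5980, (A,nl)→6156, (C,hash)→6570, (A,hash)→6772 …(+8); best=4436 via (A,merge)

cost=4436; order=D,B,C,A; methods=hash,nl_idx,merge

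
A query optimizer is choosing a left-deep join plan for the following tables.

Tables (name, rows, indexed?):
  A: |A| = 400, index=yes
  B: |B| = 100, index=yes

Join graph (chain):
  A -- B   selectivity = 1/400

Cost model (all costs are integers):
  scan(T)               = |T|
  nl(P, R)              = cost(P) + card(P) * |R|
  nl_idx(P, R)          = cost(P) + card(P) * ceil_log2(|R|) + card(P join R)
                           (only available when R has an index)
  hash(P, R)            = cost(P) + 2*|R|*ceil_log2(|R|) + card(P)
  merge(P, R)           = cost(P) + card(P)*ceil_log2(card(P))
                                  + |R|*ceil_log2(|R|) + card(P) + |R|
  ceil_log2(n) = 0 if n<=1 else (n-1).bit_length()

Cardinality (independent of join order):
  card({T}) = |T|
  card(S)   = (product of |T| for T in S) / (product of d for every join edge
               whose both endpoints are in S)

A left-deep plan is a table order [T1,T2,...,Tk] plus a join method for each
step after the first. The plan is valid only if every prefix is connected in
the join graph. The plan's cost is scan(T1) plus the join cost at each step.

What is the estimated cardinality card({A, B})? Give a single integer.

100

Tables in S: A(400), B(100)
Edges inside S: A-B(d=400)
numerator = 400 * 100 = 40000
denominator = 400 = 400
card(S) = 40000 / 400 = 100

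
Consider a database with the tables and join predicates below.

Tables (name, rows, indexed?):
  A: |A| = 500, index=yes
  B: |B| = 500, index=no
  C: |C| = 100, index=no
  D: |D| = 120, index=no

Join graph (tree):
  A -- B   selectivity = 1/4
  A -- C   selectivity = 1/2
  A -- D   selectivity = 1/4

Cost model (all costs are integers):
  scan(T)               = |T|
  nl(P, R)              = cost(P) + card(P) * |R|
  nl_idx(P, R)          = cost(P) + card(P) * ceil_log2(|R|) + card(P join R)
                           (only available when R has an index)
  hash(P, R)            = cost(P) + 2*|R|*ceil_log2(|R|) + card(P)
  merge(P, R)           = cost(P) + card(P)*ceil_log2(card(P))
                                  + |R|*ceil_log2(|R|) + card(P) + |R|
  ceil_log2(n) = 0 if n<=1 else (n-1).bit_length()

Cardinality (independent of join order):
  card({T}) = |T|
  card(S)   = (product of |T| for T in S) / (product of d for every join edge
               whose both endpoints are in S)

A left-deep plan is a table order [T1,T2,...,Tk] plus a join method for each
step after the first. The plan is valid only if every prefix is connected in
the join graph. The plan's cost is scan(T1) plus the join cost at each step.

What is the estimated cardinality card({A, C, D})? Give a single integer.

Tables in S: A(500), C(100), D(120)
Edges inside S: A-C(d=2), A-D(d=4)
numerator = 500 * 100 * 120 = 6000000
denominator = 2 * 4 = 8
card(S) = 6000000 / 8 = 750000

750000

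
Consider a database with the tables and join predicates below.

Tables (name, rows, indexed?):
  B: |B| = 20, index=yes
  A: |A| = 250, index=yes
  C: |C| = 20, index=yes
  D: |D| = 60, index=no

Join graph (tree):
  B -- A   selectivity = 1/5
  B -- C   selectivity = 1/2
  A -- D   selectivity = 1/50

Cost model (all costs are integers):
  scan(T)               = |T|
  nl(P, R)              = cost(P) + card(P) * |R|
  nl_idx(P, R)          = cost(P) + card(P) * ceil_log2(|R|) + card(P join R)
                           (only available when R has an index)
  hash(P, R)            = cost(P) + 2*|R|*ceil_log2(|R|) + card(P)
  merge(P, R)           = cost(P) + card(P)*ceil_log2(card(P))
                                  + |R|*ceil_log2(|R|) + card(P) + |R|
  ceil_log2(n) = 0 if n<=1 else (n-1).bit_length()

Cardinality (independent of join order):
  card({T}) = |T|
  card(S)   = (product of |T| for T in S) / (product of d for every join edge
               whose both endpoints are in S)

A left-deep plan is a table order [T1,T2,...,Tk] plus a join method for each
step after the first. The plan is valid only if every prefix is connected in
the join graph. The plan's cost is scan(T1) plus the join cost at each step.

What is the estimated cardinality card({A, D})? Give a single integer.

300

Tables in S: A(250), D(60)
Edges inside S: A-D(d=50)
numerator = 250 * 60 = 15000
denominator = 50 = 50
card(S) = 15000 / 50 = 300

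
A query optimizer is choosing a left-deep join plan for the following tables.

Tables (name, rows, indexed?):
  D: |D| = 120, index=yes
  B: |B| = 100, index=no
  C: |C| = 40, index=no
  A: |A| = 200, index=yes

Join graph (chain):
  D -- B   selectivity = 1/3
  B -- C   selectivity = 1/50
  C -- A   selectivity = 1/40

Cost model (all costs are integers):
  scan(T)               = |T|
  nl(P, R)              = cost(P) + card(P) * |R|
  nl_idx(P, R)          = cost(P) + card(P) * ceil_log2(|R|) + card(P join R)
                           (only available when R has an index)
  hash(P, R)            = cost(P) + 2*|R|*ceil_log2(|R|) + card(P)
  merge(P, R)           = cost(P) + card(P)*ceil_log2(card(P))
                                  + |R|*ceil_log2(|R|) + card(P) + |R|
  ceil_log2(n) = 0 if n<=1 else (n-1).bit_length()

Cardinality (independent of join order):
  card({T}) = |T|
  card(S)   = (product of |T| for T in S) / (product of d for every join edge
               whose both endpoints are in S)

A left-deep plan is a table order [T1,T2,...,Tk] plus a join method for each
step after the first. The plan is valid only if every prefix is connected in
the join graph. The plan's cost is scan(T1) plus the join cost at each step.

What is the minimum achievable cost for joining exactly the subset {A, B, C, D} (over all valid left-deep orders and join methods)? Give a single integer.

Selinger DP over subsets of {A,B,C,D}:
  {D}: scan cost=120, card=120
  {B}: scan cost=100, card=100
  {C}: scan cost=40, card=40
  {A}: scan cost=200, card=200
  {BD}: card=4000; try (B,hash)→1640, (D,merge)→1860, (D,hash)→1880, (B,merge)→1880, (D,nl_idx)→4800, (D,nl)→12100 …(+1); best=1640 via (B,hash)
  {BC}: card=80; try (C,hash)→680, (B,merge)→1120, (C,merge)→1180, (B,hash)→1480, (B,nl)→4040, (C,nl)→4100; best=680 via (C,hash)
  {AC}: card=200; try (A,nl_idx)→560, (C,hash)→880, (A,merge)→2120, (C,merge)→2280, (A,hash)→3280, (A,nl)→8040 …(+1); best=560 via (A,nl_idx)
  {BCD}: card=3200; try (D,merge)→2280, (D,hash)→2440, (D,nl_idx)→4440, (C,hash)→6120, (D,nl)→10280, (C,merge)→53920 …(+1); best=2280 via (D,merge)
  {ABC}: card=400; try (A,nl_idx)→1720, (B,hash)→2160, (A,merge)→3120, (B,merge)→3160, (A,hash)→3960, (A,nl)→16680 …(+1); best=1720 via (A,nl_idx)
  {ABCD}: card=16000; try (D,hash)→3800, (D,merge)→6680, (A,hash)→8680, (D,nl_idx)→20520, (A,nl_idx)→43880, (A,merge)→45680 …(+2); best=3800 via (D,hash)

3800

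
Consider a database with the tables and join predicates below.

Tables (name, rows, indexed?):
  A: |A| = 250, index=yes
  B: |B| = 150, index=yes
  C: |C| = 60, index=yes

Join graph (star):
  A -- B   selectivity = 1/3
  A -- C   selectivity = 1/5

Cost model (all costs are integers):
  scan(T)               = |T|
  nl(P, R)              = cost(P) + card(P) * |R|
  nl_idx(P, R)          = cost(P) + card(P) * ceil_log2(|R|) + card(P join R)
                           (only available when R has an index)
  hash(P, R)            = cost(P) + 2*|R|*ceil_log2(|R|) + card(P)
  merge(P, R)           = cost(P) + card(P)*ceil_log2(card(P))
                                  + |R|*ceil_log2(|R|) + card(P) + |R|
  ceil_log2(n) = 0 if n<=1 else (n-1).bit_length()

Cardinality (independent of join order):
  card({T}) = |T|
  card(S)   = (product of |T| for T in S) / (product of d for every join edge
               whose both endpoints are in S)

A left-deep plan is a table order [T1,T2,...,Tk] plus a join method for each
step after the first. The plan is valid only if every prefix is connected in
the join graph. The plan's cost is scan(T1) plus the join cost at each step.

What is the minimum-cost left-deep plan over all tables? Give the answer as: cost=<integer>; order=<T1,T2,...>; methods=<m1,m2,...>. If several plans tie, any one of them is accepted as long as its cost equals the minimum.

Selinger DP (subsets sized 1..n):
  {A}: scan cost=250, card=250
  {B}: scan cost=150, card=150
  {C}: scan cost=60, card=60
  {AB}: card=12500; try (B,hash)→2900, (A,merge)→3750, (B,merge)→3850, (A,hash)→4300, (A,nl_idx)→13850, (B,nl_idx)→14750 …(+2); best=2900 via (B,hash)
  {AC}: card=3000; try (C,hash)→1220, (A,merge)→2730, (C,merge)→2920, (A,nl_idx)→3540, (A,hash)→4120, (C,nl_idx)→4750 …(+2); best=1220 via (C,hash)
  {ABC}: card=150000; try (B,hash)→6620, (C,hash)→16120, (B,merge)→41570, (B,nl_idx)→175220, (C,merge)→190820, (C,nl_idx)→227900 …(+2); best=6620 via (B,hash)

cost=6620; order=A,C,B; methods=hash,hash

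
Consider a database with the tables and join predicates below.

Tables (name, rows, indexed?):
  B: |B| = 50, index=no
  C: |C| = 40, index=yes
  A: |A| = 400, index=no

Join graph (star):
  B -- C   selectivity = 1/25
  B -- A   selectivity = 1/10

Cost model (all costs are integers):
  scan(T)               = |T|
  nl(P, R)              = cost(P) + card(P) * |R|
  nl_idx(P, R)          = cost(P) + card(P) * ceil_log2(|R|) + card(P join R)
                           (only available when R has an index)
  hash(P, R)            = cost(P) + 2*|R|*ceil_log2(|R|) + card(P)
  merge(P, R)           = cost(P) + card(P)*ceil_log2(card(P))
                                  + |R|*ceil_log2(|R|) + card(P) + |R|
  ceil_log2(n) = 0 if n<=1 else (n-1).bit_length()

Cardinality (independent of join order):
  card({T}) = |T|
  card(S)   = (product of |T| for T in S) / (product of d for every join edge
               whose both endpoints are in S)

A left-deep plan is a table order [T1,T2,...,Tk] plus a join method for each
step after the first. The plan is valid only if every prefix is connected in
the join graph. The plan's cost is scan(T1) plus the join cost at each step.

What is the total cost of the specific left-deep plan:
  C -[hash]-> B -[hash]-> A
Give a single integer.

7960

step 1: scan C: cost=40, card=40
step 2: join B via hash
    card(P join B) = 40*50/(25) = 80
    cost = 40 + 2*50*6 + 40 = 680
step 3: join A via hash
    card(P join A) = 80*400/(10) = 3200
    cost = 680 + 2*400*9 + 80 = 7960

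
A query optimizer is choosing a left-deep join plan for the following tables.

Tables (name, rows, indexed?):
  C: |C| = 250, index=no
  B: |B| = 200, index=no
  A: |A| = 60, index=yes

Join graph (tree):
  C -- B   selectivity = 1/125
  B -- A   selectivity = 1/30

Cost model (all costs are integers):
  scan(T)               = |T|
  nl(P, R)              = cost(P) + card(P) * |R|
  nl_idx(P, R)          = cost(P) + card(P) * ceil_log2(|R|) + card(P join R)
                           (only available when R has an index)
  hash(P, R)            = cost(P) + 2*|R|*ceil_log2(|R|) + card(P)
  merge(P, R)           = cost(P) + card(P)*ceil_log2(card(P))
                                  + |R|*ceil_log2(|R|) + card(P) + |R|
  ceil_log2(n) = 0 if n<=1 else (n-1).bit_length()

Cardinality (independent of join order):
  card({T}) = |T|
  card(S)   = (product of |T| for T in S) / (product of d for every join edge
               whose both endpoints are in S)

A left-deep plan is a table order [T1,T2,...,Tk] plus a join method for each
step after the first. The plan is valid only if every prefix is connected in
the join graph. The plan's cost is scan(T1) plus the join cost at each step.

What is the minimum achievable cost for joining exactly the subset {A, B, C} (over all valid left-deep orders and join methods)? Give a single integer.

Selinger DP over subsets of {A,B,C}:
  {C}: scan cost=250, card=250
  {B}: scan cost=200, card=200
  {A}: scan cost=60, card=60
  {BC}: card=400; try (B,hash)→3700, (C,merge)→4250, (B,merge)→4300, (C,hash)→4400, (C,nl)→50200, (B,nl)→50250; best=3700 via (B,hash)
  {AB}: card=400; try (A,hash)→1120, (A,nl_idx)→1800, (B,merge)→2280, (A,merge)→2420, (B,hash)→3320, (B,nl)→12060 …(+1); best=1120 via (A,hash)
  {ABC}: card=800; try (A,hash)→4820, (C,hash)→5520, (A,nl_idx)→6900, (C,merge)→7370, (A,merge)→8120, (A,nl)→27700 …(+1); best=4820 via (A,hash)

4820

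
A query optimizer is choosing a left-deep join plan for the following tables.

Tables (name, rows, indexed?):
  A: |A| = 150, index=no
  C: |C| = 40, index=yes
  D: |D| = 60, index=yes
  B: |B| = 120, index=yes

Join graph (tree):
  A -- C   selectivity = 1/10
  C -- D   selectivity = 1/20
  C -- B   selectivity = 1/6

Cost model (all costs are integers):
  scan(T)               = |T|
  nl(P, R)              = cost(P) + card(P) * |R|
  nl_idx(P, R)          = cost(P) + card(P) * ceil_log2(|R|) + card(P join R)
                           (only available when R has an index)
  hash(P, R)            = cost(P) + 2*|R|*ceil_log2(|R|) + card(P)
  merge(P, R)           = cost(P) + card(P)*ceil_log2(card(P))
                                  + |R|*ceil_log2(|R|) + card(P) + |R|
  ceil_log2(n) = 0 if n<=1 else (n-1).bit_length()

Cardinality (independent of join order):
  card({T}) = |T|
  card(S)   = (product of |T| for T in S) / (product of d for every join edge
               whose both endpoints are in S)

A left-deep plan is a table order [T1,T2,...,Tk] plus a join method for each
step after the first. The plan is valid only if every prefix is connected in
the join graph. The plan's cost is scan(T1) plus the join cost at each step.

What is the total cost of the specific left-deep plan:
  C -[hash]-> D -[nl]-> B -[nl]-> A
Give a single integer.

375200

step 1: scan C: cost=40, card=40
step 2: join D via hash
    card(P join D) = 40*60/(20) = 120
    cost = 40 + 2*60*6 + 40 = 800
step 3: join B via nl
    card(P join B) = 120*120/(6) = 2400
    cost = 800 + 120*120 = 15200
step 4: join A via nl
    card(P join A) = 2400*150/(10) = 36000
    cost = 15200 + 2400*150 = 375200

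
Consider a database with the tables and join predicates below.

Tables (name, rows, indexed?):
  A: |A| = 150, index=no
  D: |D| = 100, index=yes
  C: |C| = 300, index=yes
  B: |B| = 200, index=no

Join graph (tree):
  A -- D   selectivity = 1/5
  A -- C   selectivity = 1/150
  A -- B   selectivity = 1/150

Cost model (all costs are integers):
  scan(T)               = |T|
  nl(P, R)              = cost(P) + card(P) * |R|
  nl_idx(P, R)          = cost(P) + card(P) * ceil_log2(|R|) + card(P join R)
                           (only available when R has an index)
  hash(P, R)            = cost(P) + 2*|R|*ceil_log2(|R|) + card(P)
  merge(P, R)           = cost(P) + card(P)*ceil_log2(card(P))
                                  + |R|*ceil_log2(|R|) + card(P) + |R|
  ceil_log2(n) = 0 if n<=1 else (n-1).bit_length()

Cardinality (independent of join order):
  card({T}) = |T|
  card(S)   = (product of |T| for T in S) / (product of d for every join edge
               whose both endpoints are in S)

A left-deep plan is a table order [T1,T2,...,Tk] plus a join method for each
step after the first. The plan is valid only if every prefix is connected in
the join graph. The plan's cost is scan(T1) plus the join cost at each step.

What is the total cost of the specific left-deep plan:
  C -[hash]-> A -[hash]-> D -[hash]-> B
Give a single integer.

13900

step 1: scan C: cost=300, card=300
step 2: join A via hash
    card(P join A) = 300*150/(150) = 300
    cost = 300 + 2*150*8 + 300 = 3000
step 3: join D via hash
    card(P join D) = 300*100/(5) = 6000
    cost = 3000 + 2*100*7 + 300 = 4700
step 4: join B via hash
    card(P join B) = 6000*200/(150) = 8000
    cost = 4700 + 2*200*8 + 6000 = 13900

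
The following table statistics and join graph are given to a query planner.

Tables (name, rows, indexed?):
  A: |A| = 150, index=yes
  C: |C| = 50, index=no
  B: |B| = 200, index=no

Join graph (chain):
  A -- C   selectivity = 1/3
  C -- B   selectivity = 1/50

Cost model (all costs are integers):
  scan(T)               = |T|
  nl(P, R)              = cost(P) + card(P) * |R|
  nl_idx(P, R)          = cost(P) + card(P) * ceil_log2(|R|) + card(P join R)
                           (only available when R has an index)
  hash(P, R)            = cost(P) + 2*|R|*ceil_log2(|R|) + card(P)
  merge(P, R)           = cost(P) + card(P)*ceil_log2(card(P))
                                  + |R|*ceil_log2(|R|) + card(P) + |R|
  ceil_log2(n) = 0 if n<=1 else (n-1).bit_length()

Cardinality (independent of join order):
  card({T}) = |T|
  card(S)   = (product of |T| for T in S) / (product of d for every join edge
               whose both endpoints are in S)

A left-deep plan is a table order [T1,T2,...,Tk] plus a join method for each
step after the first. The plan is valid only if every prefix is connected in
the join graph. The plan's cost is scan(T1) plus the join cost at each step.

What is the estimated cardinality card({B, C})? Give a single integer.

200

Tables in S: B(200), C(50)
Edges inside S: C-B(d=50)
numerator = 200 * 50 = 10000
denominator = 50 = 50
card(S) = 10000 / 50 = 200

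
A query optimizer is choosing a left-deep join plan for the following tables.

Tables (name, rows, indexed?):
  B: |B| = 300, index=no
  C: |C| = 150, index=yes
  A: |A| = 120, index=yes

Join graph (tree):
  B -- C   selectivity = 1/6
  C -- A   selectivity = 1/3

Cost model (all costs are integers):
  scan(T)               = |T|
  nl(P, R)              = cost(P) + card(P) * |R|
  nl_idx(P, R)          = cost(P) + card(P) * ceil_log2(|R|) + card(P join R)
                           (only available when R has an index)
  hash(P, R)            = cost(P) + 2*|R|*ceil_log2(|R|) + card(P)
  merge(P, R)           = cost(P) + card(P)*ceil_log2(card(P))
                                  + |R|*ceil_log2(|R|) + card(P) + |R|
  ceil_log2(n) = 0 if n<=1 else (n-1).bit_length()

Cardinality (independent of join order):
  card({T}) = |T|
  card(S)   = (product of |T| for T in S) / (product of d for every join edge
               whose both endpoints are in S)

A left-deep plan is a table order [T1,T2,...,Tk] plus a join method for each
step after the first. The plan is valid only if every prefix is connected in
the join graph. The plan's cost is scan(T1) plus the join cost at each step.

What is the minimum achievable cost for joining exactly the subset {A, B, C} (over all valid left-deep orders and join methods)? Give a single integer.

Selinger DP over subsets of {A,B,C}:
  {B}: scan cost=300, card=300
  {C}: scan cost=150, card=150
  {A}: scan cost=120, card=120
  {BC}: card=7500; try (C,hash)→3000, (B,merge)→4500, (C,merge)→4650, (B,hash)→5700, (C,nl_idx)→10200, (B,nl)→45150 …(+1); best=3000 via (C,hash)
  {AC}: card=6000; try (A,hash)→1980, (C,merge)→2430, (A,merge)→2460, (C,hash)→2640, (C,nl_idx)→7080, (A,nl_idx)→7200 …(+2); best=1980 via (A,hash)
  {ABC}: card=300000; try (A,hash)→12180, (B,hash)→13380, (B,merge)→88980, (A,merge)→108960, (A,nl_idx)→355500, (A,nl)→903000 …(+1); best=12180 via (A,hash)

12180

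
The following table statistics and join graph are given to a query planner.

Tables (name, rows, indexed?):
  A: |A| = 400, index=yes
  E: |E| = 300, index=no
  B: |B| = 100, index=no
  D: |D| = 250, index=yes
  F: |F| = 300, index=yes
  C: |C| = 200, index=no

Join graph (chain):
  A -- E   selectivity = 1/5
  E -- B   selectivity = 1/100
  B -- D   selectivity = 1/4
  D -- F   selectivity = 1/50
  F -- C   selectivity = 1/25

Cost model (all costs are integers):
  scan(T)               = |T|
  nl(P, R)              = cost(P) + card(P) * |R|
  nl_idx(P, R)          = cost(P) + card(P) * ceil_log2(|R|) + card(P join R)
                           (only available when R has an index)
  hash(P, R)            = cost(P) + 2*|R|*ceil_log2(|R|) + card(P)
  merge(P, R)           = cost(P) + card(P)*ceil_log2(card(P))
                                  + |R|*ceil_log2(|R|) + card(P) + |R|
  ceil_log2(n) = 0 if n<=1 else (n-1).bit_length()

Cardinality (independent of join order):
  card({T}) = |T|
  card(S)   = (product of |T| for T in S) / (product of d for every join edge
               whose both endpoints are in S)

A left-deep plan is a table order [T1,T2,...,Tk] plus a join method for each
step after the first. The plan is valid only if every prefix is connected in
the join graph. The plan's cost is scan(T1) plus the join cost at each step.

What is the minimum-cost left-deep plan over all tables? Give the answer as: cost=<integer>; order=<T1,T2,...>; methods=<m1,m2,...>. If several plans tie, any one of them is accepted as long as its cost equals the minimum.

cost=1053350; order=E,B,D,F,C,A; methods=hash,hash,hash,hash,hash

Selinger DP (subsets sized 1..n):
  {A}: scan cost=400, card=400
  {E}: scan cost=300, card=300
  {B}: scan cost=100, card=100
  {D}: scan cost=250, card=250
  {F}: scan cost=300, card=300
  {C}: scan cost=200, card=200
  {AE}: card=24000; try (E,hash)→6200, (A,merge)→7300, (E,merge)→7400, (A,hash)→7800, (A,nl_idx)→27000, (A,nl)→120300 …(+1); best=6200 via (E,hash)
  {BE}: card=300; try (B,hash)→2000, (E,merge)→3900, (B,merge)→4100, (E,hash)→5600, (E,nl)→30100, (B,nl)→30300; best=2000 via (B,hash)
  {BD}: card=6250; try (B,hash)→1900, (D,merge)→3150, (B,merge)→3300, (D,hash)→4200, (D,nl_idx)→7150, (D,nl)→25100 …(+1); best=1900 via (B,hash)
  {DF}: card=1500; try (F,nl_idx)→4000, (D,nl_idx)→4200, (D,hash)→4600, (F,merge)→5500, (D,merge)→5550, (F,hash)→5900 …(+2); best=4000 via (F,nl_idx)
  {CF}: card=2400; try (C,hash)→3800, (F,nl_idx)→4400, (F,merge)→5000, (C,merge)→5100, (F,hash)→5800, (F,nl)→60200 …(+1); best=3800 via (C,hash)
  {ABE}: card=24000; try (A,merge)→9000, (A,hash)→9500, (A,nl_idx)→28700, (B,hash)→31600, (A,nl)→122000, (B,merge)→391000 …(+1); best=9000 via (A,merge)
  {BDE}: card=18750; try (D,hash)→6300, (D,merge)→7250, (E,hash)→13550, (D,nl_idx)→23150, (D,nl)→77000, (E,merge)→92400 …(+1); best=6300 via (D,hash)
  {BDF}: card=37500; try (B,hash)→6900, (F,hash)→13550, (B,merge)→22800, (F,merge)→92400, (F,nl_idx)→95650, (B,nl)→154000 …(+1); best=6900 via (B,hash)
  {CDF}: card=12000; try (C,hash)→8700, (D,hash)→10200, (C,merge)→23800, (D,nl_idx)→35000, (D,merge)→37250, (C,nl)→304000 …(+1); best=8700 via (C,hash)
  {ABDE}: card=1500000; try (A,hash)→32250, (D,hash)→37000, (A,merge)→310300, (D,merge)→395250, (A,nl_idx)→1675050, (D,nl_idx)→1701000 …(+2); best=32250 via (A,hash)
  {BDEF}: card=112500; try (F,hash)→30450, (E,hash)→49800, (F,nl_idx)→287550, (F,merge)→309300, (E,merge)→647400, (F,nl)→5631300 …(+1); best=30450 via (F,hash)
  {BCDF}: card=300000; try (B,hash)→22100, (C,hash)→47600, (B,merge)→189500, (C,merge)→646200, (B,nl)→1208700, (C,nl)→7506900; best=22100 via (B,hash)
  {ABDEF}: card=9000000; try (A,hash)→150150, (F,hash)→1537650, (A,merge)→2059450, (A,nl_idx)→10042950, (F,nl_idx)→22532250, (F,merge)→33035250 …(+2); best=150150 via (A,hash)
  {BCDEF}: card=900000; try (C,hash)→146150, (E,hash)→327500, (C,merge)→2057250, (E,merge)→6025100, (C,nl)→22530450, (E,nl)→90022100; best=146150 via (C,hash)
  {ABCDEF}: card=72000000; try (A,hash)→1053350, (C,hash)→9153350, (A,merge)→19050150, (A,nl_idx)→80246150, (C,merge)→225151950, (A,nl)→360146150 …(+1); best=1053350 via (A,hash)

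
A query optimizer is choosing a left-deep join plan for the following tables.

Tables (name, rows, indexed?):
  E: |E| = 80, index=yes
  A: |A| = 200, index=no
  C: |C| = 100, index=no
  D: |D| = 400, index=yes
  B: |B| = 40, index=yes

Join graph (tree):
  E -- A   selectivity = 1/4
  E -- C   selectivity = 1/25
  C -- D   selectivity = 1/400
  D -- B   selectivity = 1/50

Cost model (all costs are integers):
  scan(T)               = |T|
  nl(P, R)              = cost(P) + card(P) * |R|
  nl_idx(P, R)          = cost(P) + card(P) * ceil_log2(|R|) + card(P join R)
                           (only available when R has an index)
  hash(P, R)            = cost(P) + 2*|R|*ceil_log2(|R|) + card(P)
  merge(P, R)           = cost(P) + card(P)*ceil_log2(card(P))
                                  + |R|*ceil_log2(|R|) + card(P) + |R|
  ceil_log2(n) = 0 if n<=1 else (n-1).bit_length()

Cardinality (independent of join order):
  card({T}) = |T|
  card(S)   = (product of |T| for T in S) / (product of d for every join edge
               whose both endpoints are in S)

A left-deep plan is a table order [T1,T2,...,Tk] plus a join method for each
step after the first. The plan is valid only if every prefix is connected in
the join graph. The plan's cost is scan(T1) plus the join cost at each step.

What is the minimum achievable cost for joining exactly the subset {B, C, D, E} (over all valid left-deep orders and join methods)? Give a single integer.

2496

Selinger DP over subsets of {B,C,D,E}:
  {E}: scan cost=80, card=80
  {C}: scan cost=100, card=100
  {D}: scan cost=400, card=400
  {B}: scan cost=40, card=40
  {CE}: card=320; try (E,nl_idx)→1120, (E,hash)→1320, (C,merge)→1520, (E,merge)→1540, (C,hash)→1560, (C,nl)→8080 …(+1); best=1120 via (E,nl_idx)
  {CD}: card=100; try (D,nl_idx)→1100, (C,hash)→2200, (D,merge)→4900, (C,merge)→5200, (D,hash)→7400, (D,nl)→40100 …(+1); best=1100 via (D,nl_idx)
  {BD}: card=320; try (D,nl_idx)→720, (B,hash)→1280, (B,nl_idx)→3120, (D,merge)→4320, (B,merge)→4680, (D,hash)→7280 …(+2); best=720 via (D,nl_idx)
  {CDE}: card=320; try (E,nl_idx)→2120, (E,hash)→2320, (E,merge)→2540, (D,nl_idx)→4320, (D,merge)→8320, (D,hash)→8640 …(+2); best=2120 via (E,nl_idx)
  {BCD}: card=80; try (B,hash)→1680, (B,nl_idx)→1780, (B,merge)→2180, (C,hash)→2440, (C,merge)→4720, (B,nl)→5100 …(+1); best=1680 via (B,hash)
  {BCDE}: card=256; try (E,nl_idx)→2496, (E,hash)→2880, (B,hash)→2920, (E,merge)→2960, (B,nl_idx)→4296, (B,merge)→5600 …(+2); best=2496 via (E,nl_idx)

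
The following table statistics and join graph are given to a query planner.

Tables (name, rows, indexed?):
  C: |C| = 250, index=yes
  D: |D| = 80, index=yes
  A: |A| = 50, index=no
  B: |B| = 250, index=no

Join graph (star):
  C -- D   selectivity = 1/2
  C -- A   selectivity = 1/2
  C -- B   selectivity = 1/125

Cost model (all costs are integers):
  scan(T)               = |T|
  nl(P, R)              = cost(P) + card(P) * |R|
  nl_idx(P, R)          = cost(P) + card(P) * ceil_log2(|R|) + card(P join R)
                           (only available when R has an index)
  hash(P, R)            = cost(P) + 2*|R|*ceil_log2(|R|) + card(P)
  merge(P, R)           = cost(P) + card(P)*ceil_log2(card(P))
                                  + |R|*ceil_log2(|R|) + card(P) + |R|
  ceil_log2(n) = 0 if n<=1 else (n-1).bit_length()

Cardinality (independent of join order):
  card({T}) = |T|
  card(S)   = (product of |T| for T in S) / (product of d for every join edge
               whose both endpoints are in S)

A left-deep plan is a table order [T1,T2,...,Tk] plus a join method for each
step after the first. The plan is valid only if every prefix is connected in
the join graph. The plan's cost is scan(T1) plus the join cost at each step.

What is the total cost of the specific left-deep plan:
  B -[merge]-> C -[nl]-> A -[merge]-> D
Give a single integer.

step 1: scan B: cost=250, card=250
step 2: join C via merge
    card(P join C) = 250*250/(125) = 500
    cost = 250 + 250*8 + 250*8 + 250 + 250 = 4750
step 3: join A via nl
    card(P join A) = 500*50/(2) = 12500
    cost = 4750 + 500*50 = 29750
step 4: join D via merge
    card(P join D) = 12500*80/(2) = 500000
    cost = 29750 + 12500*14 + 80*7 + 12500 + 80 = 217890

217890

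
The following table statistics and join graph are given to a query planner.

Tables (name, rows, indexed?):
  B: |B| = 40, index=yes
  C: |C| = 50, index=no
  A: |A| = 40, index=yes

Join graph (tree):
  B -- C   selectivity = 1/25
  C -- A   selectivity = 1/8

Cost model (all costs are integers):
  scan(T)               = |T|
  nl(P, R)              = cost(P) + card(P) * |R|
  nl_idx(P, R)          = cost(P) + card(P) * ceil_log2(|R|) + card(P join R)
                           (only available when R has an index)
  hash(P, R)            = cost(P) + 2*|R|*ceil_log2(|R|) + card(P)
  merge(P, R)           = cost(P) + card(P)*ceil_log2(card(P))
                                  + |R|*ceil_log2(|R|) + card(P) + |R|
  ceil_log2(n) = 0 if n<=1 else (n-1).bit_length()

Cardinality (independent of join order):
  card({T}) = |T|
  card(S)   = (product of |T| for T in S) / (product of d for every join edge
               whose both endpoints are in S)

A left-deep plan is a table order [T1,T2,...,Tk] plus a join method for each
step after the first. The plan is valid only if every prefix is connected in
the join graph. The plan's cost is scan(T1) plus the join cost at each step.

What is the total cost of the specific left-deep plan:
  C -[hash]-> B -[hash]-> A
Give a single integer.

1140

step 1: scan C: cost=50, card=50
step 2: join B via hash
    card(P join B) = 50*40/(25) = 80
    cost = 50 + 2*40*6 + 50 = 580
step 3: join A via hash
    card(P join A) = 80*40/(8) = 400
    cost = 580 + 2*40*6 + 80 = 1140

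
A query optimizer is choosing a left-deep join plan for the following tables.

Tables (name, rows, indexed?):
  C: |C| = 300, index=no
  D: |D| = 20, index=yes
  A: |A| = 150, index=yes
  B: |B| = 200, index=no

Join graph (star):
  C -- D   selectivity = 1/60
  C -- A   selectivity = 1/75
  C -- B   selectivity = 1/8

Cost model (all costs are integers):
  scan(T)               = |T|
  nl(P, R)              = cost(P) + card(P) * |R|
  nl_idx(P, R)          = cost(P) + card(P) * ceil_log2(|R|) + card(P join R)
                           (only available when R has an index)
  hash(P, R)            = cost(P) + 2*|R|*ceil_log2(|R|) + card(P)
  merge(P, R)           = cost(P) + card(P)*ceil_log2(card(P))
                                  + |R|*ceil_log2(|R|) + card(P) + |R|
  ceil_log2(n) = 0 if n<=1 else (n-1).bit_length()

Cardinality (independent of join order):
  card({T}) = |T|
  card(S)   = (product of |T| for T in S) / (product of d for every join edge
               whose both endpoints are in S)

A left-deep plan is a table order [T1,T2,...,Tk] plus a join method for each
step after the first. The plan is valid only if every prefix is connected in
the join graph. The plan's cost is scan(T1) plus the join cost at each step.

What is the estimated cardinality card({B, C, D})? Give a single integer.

Tables in S: B(200), C(300), D(20)
Edges inside S: C-D(d=60), C-B(d=8)
numerator = 200 * 300 * 20 = 1200000
denominator = 60 * 8 = 480
card(S) = 1200000 / 480 = 2500

2500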